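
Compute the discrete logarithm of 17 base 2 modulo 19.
10

Baby-step giant-step with step n = ⌈√19⌉ = 5.
Baby steps 2^j mod 19 (j:value) for j=0..4: 0:1, 1:2, 2:4, 3:8, 4:16.
Giant-step multiplier: 2^(-5) ≡ 2^(18-5) = 2^13 ≡ 3 (mod 19).
Giant steps γ_i = 17·3^i mod 19: γ_0=17, γ_1=13, γ_2=1 (in table at j=0).
x = i·n + j = 2·5 + 0 = 10.
Check: 2^10 ≡ 17 (mod 19).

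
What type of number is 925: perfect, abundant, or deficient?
deficient

Proper divisors of 925: sum = 1 + 5 + 25 + 37 + 185 = 253
Since 253 < 925, 925 is deficient.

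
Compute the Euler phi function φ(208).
96

208 = 2^4 × 13
φ(n) = n × ∏(1 - 1/p) for each prime p dividing n
φ(208) = 208 × (1 - 1/2) × (1 - 1/13) = 96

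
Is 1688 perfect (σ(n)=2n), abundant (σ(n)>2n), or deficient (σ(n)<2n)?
deficient

Proper divisors of 1688: sum = 1 + 2 + 4 + 8 + 211 + 422 + 844 = 1492
Since 1492 < 1688, 1688 is deficient.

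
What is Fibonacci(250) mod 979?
869

Matrix identity: Q^n = [[F_(n+1), F_n], [F_n, F_(n-1)]] with Q = [[1,1],[1,0]].
n = 250 = 11111010₂. Square-and-multiply, entries mod 979:
Q^1 = [[1,1],[1,0]]
Q^3 = (Q^1)²·Q = [[3,2],[2,1]]
Q^7 = (Q^3)²·Q = [[21,13],[13,8]]
Q^15 = (Q^7)²·Q = [[8,610],[610,377]]
Q^31 = (Q^15)²·Q = [[34,144],[144,869]]
Q^62 = (Q^31)² = [[354,804],[804,529]]
Q^125 = (Q^62)²·Q = [[437,280],[280,157]]
Q^250 = (Q^125)² = [[144,869],[869,254]]
F_250 mod 979 = Q^250[0][1] = 869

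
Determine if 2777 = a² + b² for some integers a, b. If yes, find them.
29² + 44² (a=29, b=44)

Factorization: 2777 = 2777
By Fermat: n is sum of two squares iff every prime p ≡ 3 (mod 4) appears to even power.
All primes ≡ 3 (mod 4) appear to even power.
Search a = 0, 1, 2, … for 2777 - a² a perfect square: first hit at a = 29: 2777 - 841 = 1936 = 44².
2777 = 29² + 44² = 841 + 1936 ✓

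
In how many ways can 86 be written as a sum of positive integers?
34262962

p(n) counts ways to write n as a sum of positive integers (order ignored).
Euler's pentagonal recurrence: p(k) = p(k-1) + p(k-2) - p(k-5) - p(k-7) + p(k-12) + p(k-15) - ... (offsets j(3j∓1)/2, signs ++--, p(0)=1, p(<0)=0).
DP table for k = 0..85: p(0)=1, p(1)=1, p(2)=2, p(3)=3, p(4)=5, p(5)=7, p(6)=11, p(7)=15, p(8)=22, p(9)=30, p(10)=42, p(11)=56, p(12)=77, p(13)=101, p(14)=135, p(15)=176, p(16)=231, p(17)=297, p(18)=385, p(19)=490, p(20)=627, p(21)=792, p(22)=1002, p(23)=1255, p(24)=1575, p(25)=1958, p(26)=2436, p(27)=3010, p(28)=3718, p(29)=4565, p(30)=5604, p(31)=6842, p(32)=8349, p(33)=10143, p(34)=12310, p(35)=14883, p(36)=17977, p(37)=21637, p(38)=26015, p(39)=31185, p(40)=37338, p(41)=44583, p(42)=53174, p(43)=63261, p(44)=75175, p(45)=89134, p(46)=105558, p(47)=124754, p(48)=147273, p(49)=173525, p(50)=204226, p(51)=239943, p(52)=281589, p(53)=329931, p(54)=386155, p(55)=451276, p(56)=526823, p(57)=614154, p(58)=715220, p(59)=831820, p(60)=966467, p(61)=1121505, p(62)=1300156, p(63)=1505499, p(64)=1741630, p(65)=2012558, p(66)=2323520, p(67)=2679689, p(68)=3087735, p(69)=3554345, p(70)=4087968, p(71)=4697205, p(72)=5392783, p(73)=6185689, p(74)=7089500, p(75)=8118264, p(76)=9289091, p(77)=10619863, p(78)=12132164, p(79)=13848650, p(80)=15796476, p(81)=18004327, p(82)=20506255, p(83)=23338469, p(84)=26543660, p(85)=30167357.
Final step: p(86) = p(85) + p(84) - p(81) - p(79) + p(74) + p(71) - p(64) - p(60) + p(51) + p(46) - p(35) - p(29) + p(16) + p(9)
= 30167357 + 26543660 - 18004327 - 13848650 + 7089500 + 4697205 - 1741630 - 966467 + 239943 + 105558 - 14883 - 4565 + 231 + 30
= 34262962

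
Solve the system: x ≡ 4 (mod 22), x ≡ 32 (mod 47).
972

Using Chinese Remainder Theorem:
M = 22 × 47 = 1034
M1 = 47, M2 = 22
y1 = 47^(-1) mod 22 = 15
y2 = 22^(-1) mod 47 = 15
x = (4×47×15 + 32×22×15) mod 1034 = 972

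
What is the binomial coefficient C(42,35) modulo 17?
8

Using Lucas' theorem:
Write n=42 and k=35 in base 17:
n in base 17: [2, 8]
k in base 17: [2, 1]
C(42,35) mod 17 = ∏ C(n_i, k_i) mod 17
Digit binomials (mod 17): C(2,2) = 1; C(8,1) = 8
Product: 1 × 8 = 8 ≡ 8 (mod 17)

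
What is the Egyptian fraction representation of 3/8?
1/3 + 1/24

Greedy algorithm:
3/8: ceiling(8/3) = 3, use 1/3
1/24: ceiling(24/1) = 24, use 1/24
Result: 3/8 = 1/3 + 1/24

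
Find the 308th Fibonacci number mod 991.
129

Matrix identity: Q^n = [[F_(n+1), F_n], [F_n, F_(n-1)]] with Q = [[1,1],[1,0]].
n = 308 = 100110100₂. Square-and-multiply, entries mod 991:
Q^1 = [[1,1],[1,0]]
Q^2 = (Q^1)² = [[2,1],[1,1]]
Q^4 = (Q^2)² = [[5,3],[3,2]]
Q^9 = (Q^4)²·Q = [[55,34],[34,21]]
Q^19 = (Q^9)²·Q = [[819,217],[217,602]]
Q^38 = (Q^19)² = [[366,156],[156,210]]
Q^77 = (Q^38)²·Q = [[398,723],[723,666]]
Q^154 = (Q^77)² = [[316,256],[256,60]]
Q^308 = (Q^154)² = [[886,129],[129,757]]
F_308 mod 991 = Q^308[0][1] = 129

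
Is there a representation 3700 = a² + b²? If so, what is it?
10² + 60² (a=10, b=60)

Factorization: 3700 = 2^2 × 5^2 × 37
By Fermat: n is sum of two squares iff every prime p ≡ 3 (mod 4) appears to even power.
All primes ≡ 3 (mod 4) appear to even power.
Search a = 0, 1, 2, … for 3700 - a² a perfect square: first hit at a = 10: 3700 - 100 = 3600 = 60².
3700 = 10² + 60² = 100 + 3600 ✓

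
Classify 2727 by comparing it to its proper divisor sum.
deficient

Proper divisors of 2727: sum = 1 + 3 + 9 + 27 + 101 + 303 + 909 = 1353
Since 1353 < 2727, 2727 is deficient.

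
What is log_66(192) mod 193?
96

Baby-step giant-step with step n = ⌈√193⌉ = 14.
Baby steps 66^j mod 193 (j:value) for j=0..13: 0:1, 1:66, 2:110, 3:119, 4:134, 5:159, 6:72, 7:120, 8:7, 9:76, 10:191, 11:61, 12:166, 13:148.
Giant-step multiplier: 66^(-14) ≡ 66^(192-14) = 66^178 ≡ 18 (mod 193).
Giant steps γ_i = 192·18^i mod 193: γ_0=192, γ_1=175, γ_2=62, γ_3=151, γ_4=16, γ_5=95, γ_6=166 (in table at j=12).
x = i·n + j = 6·14 + 12 = 96.
Check: 66^96 ≡ 192 (mod 193).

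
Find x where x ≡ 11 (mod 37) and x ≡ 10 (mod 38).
48

Using Chinese Remainder Theorem:
M = 37 × 38 = 1406
M1 = 38, M2 = 37
y1 = 38^(-1) mod 37 = 1
y2 = 37^(-1) mod 38 = 37
x = (11×38×1 + 10×37×37) mod 1406 = 48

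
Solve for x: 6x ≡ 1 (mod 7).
6

gcd(6, 7) = 1, so the inverse exists.
Extended Euclidean algorithm on (7, 6):
7 = 1 × 6 + 1  ⟹  1 = (1)·7 + (-1)·6
So (-1)·6 ≡ 1 (mod 7), i.e. 6^(-1) ≡ -1 ≡ 6 (mod 7).
Check: 6 × 6 = 36 ≡ 1 (mod 7)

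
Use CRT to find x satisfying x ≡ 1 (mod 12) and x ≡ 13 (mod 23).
13

Using Chinese Remainder Theorem:
M = 12 × 23 = 276
M1 = 23, M2 = 12
y1 = 23^(-1) mod 12 = 11
y2 = 12^(-1) mod 23 = 2
x = (1×23×11 + 13×12×2) mod 276 = 13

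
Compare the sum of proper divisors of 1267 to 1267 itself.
deficient

Proper divisors of 1267: sum = 1 + 7 + 181 = 189
Since 189 < 1267, 1267 is deficient.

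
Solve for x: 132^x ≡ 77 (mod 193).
49

Baby-step giant-step with step n = ⌈√193⌉ = 14.
Baby steps 132^j mod 193 (j:value) for j=0..13: 0:1, 1:132, 2:54, 3:180, 4:21, 5:70, 6:169, 7:113, 8:55, 9:119, 10:75, 11:57, 12:190, 13:183.
Giant-step multiplier: 132^(-14) ≡ 132^(192-14) = 132^178 ≡ 137 (mod 193).
Giant steps γ_i = 77·137^i mod 193: γ_0=77, γ_1=127, γ_2=29, γ_3=113 (in table at j=7).
x = i·n + j = 3·14 + 7 = 49.
Check: 132^49 ≡ 77 (mod 193).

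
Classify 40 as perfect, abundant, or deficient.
abundant

Proper divisors of 40: sum = 1 + 2 + 4 + 5 + 8 + 10 + 20 = 50
Since 50 > 40, 40 is abundant.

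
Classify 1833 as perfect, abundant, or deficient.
deficient

Proper divisors of 1833: sum = 1 + 3 + 13 + 39 + 47 + 141 + 611 = 855
Since 855 < 1833, 1833 is deficient.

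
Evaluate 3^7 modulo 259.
115

Repeated squaring. Binary of 7 = 111.
3^1 ≡ 3 (mod 259); 3^2 ≡ 9 (mod 259); 3^4 ≡ 81 (mod 259)
3^7 = 3^1 × 3^2 × 3^4 ≡ 115 (mod 259)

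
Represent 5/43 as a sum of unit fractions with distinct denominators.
1/9 + 1/194 + 1/75078

Greedy algorithm:
5/43: ceiling(43/5) = 9, use 1/9
2/387: ceiling(387/2) = 194, use 1/194
1/75078: ceiling(75078/1) = 75078, use 1/75078
Result: 5/43 = 1/9 + 1/194 + 1/75078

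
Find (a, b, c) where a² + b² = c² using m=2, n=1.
(3, 4, 5)

Euclid's formula: a = m² - n², b = 2mn, c = m² + n²
m = 2, n = 1
a = 2² - 1² = 4 - 1 = 3
b = 2 × 2 × 1 = 4
c = 2² + 1² = 4 + 1 = 5
Verification: 3² + 4² = 9 + 16 = 25 = 5² ✓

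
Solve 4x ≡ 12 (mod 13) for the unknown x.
x ≡ 3 (mod 13)

gcd(4, 13) = 1, which divides 12, so solutions exist.
Find 4^(-1) mod 13 by the extended Euclidean algorithm:
13 = 3 × 4 + 1  ⟹  1 = (1)·13 + (-3)·4
So (-3)·4 ≡ 1 (mod 13), i.e. 4^(-1) ≡ -3 ≡ 10 (mod 13).
x ≡ 10 × 12 = 120 ≡ 3 (mod 13).
Check: 4 × 3 = 12 ≡ 12 (mod 13).
Unique solution: x ≡ 3 (mod 13)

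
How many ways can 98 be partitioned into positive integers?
150198136

p(n) counts ways to write n as a sum of positive integers (order ignored).
Euler's pentagonal recurrence: p(k) = p(k-1) + p(k-2) - p(k-5) - p(k-7) + p(k-12) + p(k-15) - ... (offsets j(3j∓1)/2, signs ++--, p(0)=1, p(<0)=0).
DP table for k = 0..97: p(0)=1, p(1)=1, p(2)=2, p(3)=3, p(4)=5, p(5)=7, p(6)=11, p(7)=15, p(8)=22, p(9)=30, p(10)=42, p(11)=56, p(12)=77, p(13)=101, p(14)=135, p(15)=176, p(16)=231, p(17)=297, p(18)=385, p(19)=490, p(20)=627, p(21)=792, p(22)=1002, p(23)=1255, p(24)=1575, p(25)=1958, p(26)=2436, p(27)=3010, p(28)=3718, p(29)=4565, p(30)=5604, p(31)=6842, p(32)=8349, p(33)=10143, p(34)=12310, p(35)=14883, p(36)=17977, p(37)=21637, p(38)=26015, p(39)=31185, p(40)=37338, p(41)=44583, p(42)=53174, p(43)=63261, p(44)=75175, p(45)=89134, p(46)=105558, p(47)=124754, p(48)=147273, p(49)=173525, p(50)=204226, p(51)=239943, p(52)=281589, p(53)=329931, p(54)=386155, p(55)=451276, p(56)=526823, p(57)=614154, p(58)=715220, p(59)=831820, p(60)=966467, p(61)=1121505, p(62)=1300156, p(63)=1505499, p(64)=1741630, p(65)=2012558, p(66)=2323520, p(67)=2679689, p(68)=3087735, p(69)=3554345, p(70)=4087968, p(71)=4697205, p(72)=5392783, p(73)=6185689, p(74)=7089500, p(75)=8118264, p(76)=9289091, p(77)=10619863, p(78)=12132164, p(79)=13848650, p(80)=15796476, p(81)=18004327, p(82)=20506255, p(83)=23338469, p(84)=26543660, p(85)=30167357, p(86)=34262962, p(87)=38887673, p(88)=44108109, p(89)=49995925, p(90)=56634173, p(91)=64112359, p(92)=72533807, p(93)=82010177, p(94)=92669720, p(95)=104651419, p(96)=118114304, p(97)=133230930.
Final step: p(98) = p(97) + p(96) - p(93) - p(91) + p(86) + p(83) - p(76) - p(72) + p(63) + p(58) - p(47) - p(41) + p(28) + p(21) - p(6)
= 133230930 + 118114304 - 82010177 - 64112359 + 34262962 + 23338469 - 9289091 - 5392783 + 1505499 + 715220 - 124754 - 44583 + 3718 + 792 - 11
= 150198136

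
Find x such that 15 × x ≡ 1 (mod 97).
13

gcd(15, 97) = 1, so the inverse exists.
Extended Euclidean algorithm on (97, 15):
97 = 6 × 15 + 7  ⟹  7 = (1)·97 + (-6)·15
15 = 2 × 7 + 1  ⟹  1 = (-2)·97 + (13)·15
So (13)·15 ≡ 1 (mod 97), i.e. 15^(-1) ≡ 13 (mod 97).
Check: 15 × 13 = 195 ≡ 1 (mod 97)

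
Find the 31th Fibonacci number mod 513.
157

Matrix identity: Q^n = [[F_(n+1), F_n], [F_n, F_(n-1)]] with Q = [[1,1],[1,0]].
n = 31 = 11111₂. Square-and-multiply, entries mod 513:
Q^1 = [[1,1],[1,0]]
Q^3 = (Q^1)²·Q = [[3,2],[2,1]]
Q^7 = (Q^3)²·Q = [[21,13],[13,8]]
Q^15 = (Q^7)²·Q = [[474,97],[97,377]]
Q^31 = (Q^15)²·Q = [[111,157],[157,467]]
F_31 mod 513 = Q^31[0][1] = 157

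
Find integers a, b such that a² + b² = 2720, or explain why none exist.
4² + 52² (a=4, b=52)

Factorization: 2720 = 2^5 × 5 × 17
By Fermat: n is sum of two squares iff every prime p ≡ 3 (mod 4) appears to even power.
All primes ≡ 3 (mod 4) appear to even power.
Search a = 0, 1, 2, … for 2720 - a² a perfect square: first hit at a = 4: 2720 - 16 = 2704 = 52².
2720 = 4² + 52² = 16 + 2704 ✓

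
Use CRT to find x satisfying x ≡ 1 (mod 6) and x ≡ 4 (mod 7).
25

Using Chinese Remainder Theorem:
M = 6 × 7 = 42
M1 = 7, M2 = 6
y1 = 7^(-1) mod 6 = 1
y2 = 6^(-1) mod 7 = 6
x = (1×7×1 + 4×6×6) mod 42 = 25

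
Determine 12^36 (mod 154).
78

Repeated squaring. Binary of 36 = 100100.
12^1 ≡ 12 (mod 154); 12^2 ≡ 144 (mod 154); 12^4 ≡ 100 (mod 154); 12^8 ≡ 144 (mod 154); 12^16 ≡ 100 (mod 154); 12^32 ≡ 144 (mod 154)
12^36 = 12^4 × 12^32 ≡ 78 (mod 154)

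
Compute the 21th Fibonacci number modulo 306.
236

Matrix identity: Q^n = [[F_(n+1), F_n], [F_n, F_(n-1)]] with Q = [[1,1],[1,0]].
n = 21 = 10101₂. Square-and-multiply, entries mod 306:
Q^1 = [[1,1],[1,0]]
Q^2 = (Q^1)² = [[2,1],[1,1]]
Q^5 = (Q^2)²·Q = [[8,5],[5,3]]
Q^10 = (Q^5)² = [[89,55],[55,34]]
Q^21 = (Q^10)²·Q = [[269,236],[236,33]]
F_21 mod 306 = Q^21[0][1] = 236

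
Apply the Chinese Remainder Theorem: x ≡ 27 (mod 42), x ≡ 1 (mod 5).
111

Using Chinese Remainder Theorem:
M = 42 × 5 = 210
M1 = 5, M2 = 42
y1 = 5^(-1) mod 42 = 17
y2 = 42^(-1) mod 5 = 3
x = (27×5×17 + 1×42×3) mod 210 = 111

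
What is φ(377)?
336

377 = 13 × 29
φ(n) = n × ∏(1 - 1/p) for each prime p dividing n
φ(377) = 377 × (1 - 1/13) × (1 - 1/29) = 336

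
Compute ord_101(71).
25

101 is prime, so ord(71) divides φ(101) = 100.
Divisors of 100: 1, 2, 4, 5, 10, 20, 25, 50, 100.
Repeated squaring: 71^1 ≡ 71, 71^2 ≡ 92, 71^4 ≡ 81, 71^8 ≡ 97, 71^16 ≡ 16, 71^32 ≡ 54, 71^64 ≡ 88 (mod 101).
Test 71^d mod 101 for each divisor d in increasing order:
71^1 ≡ 71
71^2 ≡ 92
71^4 ≡ 81
71^5 = 71^4·71^1 ≡ 95
71^10 = 71^8·71^2 ≡ 36
71^20 = 71^16·71^4 ≡ 84
71^25 = 71^16·71^8·71^1 ≡ 1  ← first divisor giving 1
The order is 25.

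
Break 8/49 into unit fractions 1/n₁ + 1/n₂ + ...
1/7 + 1/49

Greedy algorithm:
8/49: ceiling(49/8) = 7, use 1/7
1/49: ceiling(49/1) = 49, use 1/49
Result: 8/49 = 1/7 + 1/49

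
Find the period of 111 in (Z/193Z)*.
192

193 is prime, so ord(111) divides φ(193) = 192.
Divisors of 192: 1, 2, 3, 4, 6, 8, 12, 16, 24, 32, 48, 64, 96, 192.
Repeated squaring: 111^1 ≡ 111, 111^2 ≡ 162, 111^4 ≡ 189, 111^8 ≡ 16, 111^16 ≡ 63, 111^32 ≡ 109, 111^64 ≡ 108, 111^128 ≡ 84 (mod 193).
Test 111^d mod 193 for each divisor d in increasing order:
111^1 ≡ 111
111^2 ≡ 162
111^3 = 111^2·111^1 ≡ 33
111^4 ≡ 189
111^6 = 111^4·111^2 ≡ 124
111^8 ≡ 16
111^12 = 111^8·111^4 ≡ 129
111^16 ≡ 63
111^24 = 111^16·111^8 ≡ 43
111^32 ≡ 109
111^48 = 111^32·111^16 ≡ 112
111^64 ≡ 108
111^96 = 111^64·111^32 ≡ 192
111^192 = 111^128·111^64 ≡ 1  ← first divisor giving 1
The order is 192.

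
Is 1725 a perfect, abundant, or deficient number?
deficient

Proper divisors of 1725: sum = 1 + 3 + 5 + 15 + 23 + 25 + 69 + 75 + 115 + 345 + 575 = 1251
Since 1251 < 1725, 1725 is deficient.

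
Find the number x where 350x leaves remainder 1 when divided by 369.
233

gcd(350, 369) = 1, so the inverse exists.
Extended Euclidean algorithm on (369, 350):
369 = 1 × 350 + 19  ⟹  19 = (1)·369 + (-1)·350
350 = 18 × 19 + 8  ⟹  8 = (-18)·369 + (19)·350
19 = 2 × 8 + 3  ⟹  3 = (37)·369 + (-39)·350
8 = 2 × 3 + 2  ⟹  2 = (-92)·369 + (97)·350
3 = 1 × 2 + 1  ⟹  1 = (129)·369 + (-136)·350
So (-136)·350 ≡ 1 (mod 369), i.e. 350^(-1) ≡ -136 ≡ 233 (mod 369).
Check: 350 × 233 = 81550 ≡ 1 (mod 369)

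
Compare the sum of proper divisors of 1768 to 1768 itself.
abundant

Proper divisors of 1768: sum = 1 + 2 + 4 + 8 + 13 + 17 + 26 + 34 + 52 + 68 + 104 + 136 + 221 + 442 + 884 = 2012
Since 2012 > 1768, 1768 is abundant.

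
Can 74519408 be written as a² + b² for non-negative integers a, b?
Not possible

Factorization: 74519408 = 2^4 × 167^3
By Fermat: n is sum of two squares iff every prime p ≡ 3 (mod 4) appears to even power.
Prime(s) ≡ 3 (mod 4) with odd exponent: [(167, 3)]
Therefore 74519408 cannot be expressed as a² + b².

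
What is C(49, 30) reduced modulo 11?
0

Using Lucas' theorem:
Write n=49 and k=30 in base 11:
n in base 11: [4, 5]
k in base 11: [2, 8]
C(49,30) mod 11 = ∏ C(n_i, k_i) mod 11
Digit binomials (mod 11): C(4,2) = 6; C(5,8) = 0 (k_i > n_i)
Product: 6 × 0 = 0 ≡ 0 (mod 11)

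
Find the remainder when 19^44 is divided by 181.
1

Repeated squaring. Binary of 44 = 101100.
19^1 ≡ 19 (mod 181); 19^2 ≡ 180 (mod 181); 19^4 ≡ 1 (mod 181); 19^8 ≡ 1 (mod 181); 19^16 ≡ 1 (mod 181); 19^32 ≡ 1 (mod 181)
19^44 = 19^4 × 19^8 × 19^32 ≡ 1 (mod 181)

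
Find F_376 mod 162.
69

Matrix identity: Q^n = [[F_(n+1), F_n], [F_n, F_(n-1)]] with Q = [[1,1],[1,0]].
n = 376 = 101111000₂. Square-and-multiply, entries mod 162:
Q^1 = [[1,1],[1,0]]
Q^2 = (Q^1)² = [[2,1],[1,1]]
Q^5 = (Q^2)²·Q = [[8,5],[5,3]]
Q^11 = (Q^5)²·Q = [[144,89],[89,55]]
Q^23 = (Q^11)²·Q = [[36,145],[145,53]]
Q^47 = (Q^23)²·Q = [[72,127],[127,107]]
Q^94 = (Q^47)² = [[91,53],[53,38]]
Q^188 = (Q^94)² = [[74,33],[33,41]]
Q^376 = (Q^188)² = [[85,69],[69,16]]
F_376 mod 162 = Q^376[0][1] = 69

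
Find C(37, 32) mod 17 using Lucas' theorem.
0

Using Lucas' theorem:
Write n=37 and k=32 in base 17:
n in base 17: [2, 3]
k in base 17: [1, 15]
C(37,32) mod 17 = ∏ C(n_i, k_i) mod 17
Digit binomials (mod 17): C(2,1) = 2; C(3,15) = 0 (k_i > n_i)
Product: 2 × 0 = 0 ≡ 0 (mod 17)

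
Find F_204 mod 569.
89

Matrix identity: Q^n = [[F_(n+1), F_n], [F_n, F_(n-1)]] with Q = [[1,1],[1,0]].
n = 204 = 11001100₂. Square-and-multiply, entries mod 569:
Q^1 = [[1,1],[1,0]]
Q^3 = (Q^1)²·Q = [[3,2],[2,1]]
Q^6 = (Q^3)² = [[13,8],[8,5]]
Q^12 = (Q^6)² = [[233,144],[144,89]]
Q^25 = (Q^12)²·Q = [[196,486],[486,279]]
Q^51 = (Q^25)²·Q = [[190,354],[354,405]]
Q^102 = (Q^51)² = [[389,100],[100,289]]
Q^204 = (Q^102)² = [[294,89],[89,205]]
F_204 mod 569 = Q^204[0][1] = 89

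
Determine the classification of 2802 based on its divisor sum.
abundant

Proper divisors of 2802: sum = 1 + 2 + 3 + 6 + 467 + 934 + 1401 = 2814
Since 2814 > 2802, 2802 is abundant.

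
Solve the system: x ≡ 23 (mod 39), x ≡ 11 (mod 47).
998

Using Chinese Remainder Theorem:
M = 39 × 47 = 1833
M1 = 47, M2 = 39
y1 = 47^(-1) mod 39 = 5
y2 = 39^(-1) mod 47 = 41
x = (23×47×5 + 11×39×41) mod 1833 = 998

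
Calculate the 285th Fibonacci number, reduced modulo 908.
78

Matrix identity: Q^n = [[F_(n+1), F_n], [F_n, F_(n-1)]] with Q = [[1,1],[1,0]].
n = 285 = 100011101₂. Square-and-multiply, entries mod 908:
Q^1 = [[1,1],[1,0]]
Q^2 = (Q^1)² = [[2,1],[1,1]]
Q^4 = (Q^2)² = [[5,3],[3,2]]
Q^8 = (Q^4)² = [[34,21],[21,13]]
Q^17 = (Q^8)²·Q = [[768,689],[689,79]]
Q^35 = (Q^17)²·Q = [[108,369],[369,647]]
Q^71 = (Q^35)²·Q = [[568,729],[729,747]]
Q^142 = (Q^71)² = [[545,695],[695,758]]
Q^285 = (Q^142)²·Q = [[387,78],[78,309]]
F_285 mod 908 = Q^285[0][1] = 78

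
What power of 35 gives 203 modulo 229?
108

Baby-step giant-step with step n = ⌈√229⌉ = 16.
Baby steps 35^j mod 229 (j:value) for j=0..15: 0:1, 1:35, 2:80, 3:52, 4:217, 5:38, 6:185, 7:63, 8:144, 9:2, 10:70, 11:160, 12:104, 13:205, 14:76, 15:141.
Giant-step multiplier: 35^(-16) ≡ 35^(228-16) = 35^212 ≡ 20 (mod 229).
Giant steps γ_i = 203·20^i mod 229: γ_0=203, γ_1=167, γ_2=134, γ_3=161, γ_4=14, γ_5=51, γ_6=104 (in table at j=12).
x = i·n + j = 6·16 + 12 = 108.
Check: 35^108 ≡ 203 (mod 229).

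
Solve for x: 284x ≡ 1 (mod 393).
137

gcd(284, 393) = 1, so the inverse exists.
Extended Euclidean algorithm on (393, 284):
393 = 1 × 284 + 109  ⟹  109 = (1)·393 + (-1)·284
284 = 2 × 109 + 66  ⟹  66 = (-2)·393 + (3)·284
109 = 1 × 66 + 43  ⟹  43 = (3)·393 + (-4)·284
66 = 1 × 43 + 23  ⟹  23 = (-5)·393 + (7)·284
43 = 1 × 23 + 20  ⟹  20 = (8)·393 + (-11)·284
23 = 1 × 20 + 3  ⟹  3 = (-13)·393 + (18)·284
20 = 6 × 3 + 2  ⟹  2 = (86)·393 + (-119)·284
3 = 1 × 2 + 1  ⟹  1 = (-99)·393 + (137)·284
So (137)·284 ≡ 1 (mod 393), i.e. 284^(-1) ≡ 137 (mod 393).
Check: 284 × 137 = 38908 ≡ 1 (mod 393)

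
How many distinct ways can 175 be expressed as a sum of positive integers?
435157697830

p(n) counts ways to write n as a sum of positive integers (order ignored).
Euler's pentagonal recurrence: p(k) = p(k-1) + p(k-2) - p(k-5) - p(k-7) + p(k-12) + p(k-15) - ... (offsets j(3j∓1)/2, signs ++--, p(0)=1, p(<0)=0).
DP table for k = 0..174: p(0)=1, p(1)=1, p(2)=2, p(3)=3, p(4)=5, p(5)=7, p(6)=11, p(7)=15, p(8)=22, p(9)=30, p(10)=42, p(11)=56, p(12)=77, p(13)=101, p(14)=135, p(15)=176, p(16)=231, p(17)=297, p(18)=385, p(19)=490, p(20)=627, p(21)=792, p(22)=1002, p(23)=1255, p(24)=1575, p(25)=1958, p(26)=2436, p(27)=3010, p(28)=3718, p(29)=4565, p(30)=5604, p(31)=6842, p(32)=8349, p(33)=10143, p(34)=12310, p(35)=14883, p(36)=17977, p(37)=21637, p(38)=26015, p(39)=31185, p(40)=37338, p(41)=44583, p(42)=53174, p(43)=63261, p(44)=75175, p(45)=89134, p(46)=105558, p(47)=124754, p(48)=147273, p(49)=173525, p(50)=204226, p(51)=239943, p(52)=281589, p(53)=329931, p(54)=386155, p(55)=451276, p(56)=526823, p(57)=614154, p(58)=715220, p(59)=831820, p(60)=966467, p(61)=1121505, p(62)=1300156, p(63)=1505499, p(64)=1741630, p(65)=2012558, p(66)=2323520, p(67)=2679689, p(68)=3087735, p(69)=3554345, p(70)=4087968, p(71)=4697205, p(72)=5392783, p(73)=6185689, p(74)=7089500, p(75)=8118264, p(76)=9289091, p(77)=10619863, p(78)=12132164, p(79)=13848650, p(80)=15796476, p(81)=18004327, p(82)=20506255, p(83)=23338469, p(84)=26543660, p(85)=30167357, p(86)=34262962, p(87)=38887673, p(88)=44108109, p(89)=49995925, p(90)=56634173, p(91)=64112359, p(92)=72533807, p(93)=82010177, p(94)=92669720, p(95)=104651419, p(96)=118114304, p(97)=133230930, p(98)=150198136, p(99)=169229875, p(100)=190569292, p(101)=214481126, p(102)=241265379, p(103)=271248950, p(104)=304801365, p(105)=342325709, p(106)=384276336, p(107)=431149389, p(108)=483502844, p(109)=541946240, p(110)=607163746, p(111)=679903203, p(112)=761002156, p(113)=851376628, p(114)=952050665, p(115)=1064144451, p(116)=1188908248, p(117)=1327710076, p(118)=1482074143, p(119)=1653668665, p(120)=1844349560, p(121)=2056148051, p(122)=2291320912, p(123)=2552338241, p(124)=2841940500, p(125)=3163127352, p(126)=3519222692, p(127)=3913864295, p(128)=4351078600, p(129)=4835271870, p(130)=5371315400, p(131)=5964539504, p(132)=6620830889, p(133)=7346629512, p(134)=8149040695, p(135)=9035836076, p(136)=10015581680, p(137)=11097645016, p(138)=12292341831, p(139)=13610949895, p(140)=15065878135, p(141)=16670689208, p(142)=18440293320, p(143)=20390982757, p(144)=22540654445, p(145)=24908858009, p(146)=27517052599, p(147)=30388671978, p(148)=33549419497, p(149)=37027355200, p(150)=40853235313, p(151)=45060624582, p(152)=49686288421, p(153)=54770336324, p(154)=60356673280, p(155)=66493182097, p(156)=73232243759, p(157)=80630964769, p(158)=88751778802, p(159)=97662728555, p(160)=107438159466, p(161)=118159068427, p(162)=129913904637, p(163)=142798995930, p(164)=156919475295, p(165)=172389800255, p(166)=189334822579, p(167)=207890420102, p(168)=228204732751, p(169)=250438925115, p(170)=274768617130, p(171)=301384802048, p(172)=330495499613, p(173)=362326859895, p(174)=397125074750.
Final step: p(175) = p(174) + p(173) - p(170) - p(168) + p(163) + p(160) - p(153) - p(149) + p(140) + p(135) - p(124) - p(118) + p(105) + p(98) - p(83) - p(75) + p(58) + p(49) - p(30) - p(20)
= 397125074750 + 362326859895 - 274768617130 - 228204732751 + 142798995930 + 107438159466 - 54770336324 - 37027355200 + 15065878135 + 9035836076 - 2841940500 - 1482074143 + 342325709 + 150198136 - 23338469 - 8118264 + 715220 + 173525 - 5604 - 627
= 435157697830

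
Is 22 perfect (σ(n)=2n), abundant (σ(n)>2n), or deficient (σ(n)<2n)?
deficient

Proper divisors of 22: sum = 1 + 2 + 11 = 14
Since 14 < 22, 22 is deficient.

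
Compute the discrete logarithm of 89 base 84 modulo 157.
100

Baby-step giant-step with step n = ⌈√157⌉ = 13.
Baby steps 84^j mod 157 (j:value) for j=0..12: 0:1, 1:84, 2:148, 3:29, 4:81, 5:53, 6:56, 7:151, 8:124, 9:54, 10:140, 11:142, 12:153.
Giant-step multiplier: 84^(-13) ≡ 84^(156-13) = 84^143 ≡ 107 (mod 157).
Giant steps γ_i = 89·107^i mod 157: γ_0=89, γ_1=103, γ_2=31, γ_3=20, γ_4=99, γ_5=74, γ_6=68, γ_7=54 (in table at j=9).
x = i·n + j = 7·13 + 9 = 100.
Check: 84^100 ≡ 89 (mod 157).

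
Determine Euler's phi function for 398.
198

398 = 2 × 199
φ(n) = n × ∏(1 - 1/p) for each prime p dividing n
φ(398) = 398 × (1 - 1/2) × (1 - 1/199) = 198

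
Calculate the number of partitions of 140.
15065878135

p(n) counts ways to write n as a sum of positive integers (order ignored).
Euler's pentagonal recurrence: p(k) = p(k-1) + p(k-2) - p(k-5) - p(k-7) + p(k-12) + p(k-15) - ... (offsets j(3j∓1)/2, signs ++--, p(0)=1, p(<0)=0).
DP table for k = 0..139: p(0)=1, p(1)=1, p(2)=2, p(3)=3, p(4)=5, p(5)=7, p(6)=11, p(7)=15, p(8)=22, p(9)=30, p(10)=42, p(11)=56, p(12)=77, p(13)=101, p(14)=135, p(15)=176, p(16)=231, p(17)=297, p(18)=385, p(19)=490, p(20)=627, p(21)=792, p(22)=1002, p(23)=1255, p(24)=1575, p(25)=1958, p(26)=2436, p(27)=3010, p(28)=3718, p(29)=4565, p(30)=5604, p(31)=6842, p(32)=8349, p(33)=10143, p(34)=12310, p(35)=14883, p(36)=17977, p(37)=21637, p(38)=26015, p(39)=31185, p(40)=37338, p(41)=44583, p(42)=53174, p(43)=63261, p(44)=75175, p(45)=89134, p(46)=105558, p(47)=124754, p(48)=147273, p(49)=173525, p(50)=204226, p(51)=239943, p(52)=281589, p(53)=329931, p(54)=386155, p(55)=451276, p(56)=526823, p(57)=614154, p(58)=715220, p(59)=831820, p(60)=966467, p(61)=1121505, p(62)=1300156, p(63)=1505499, p(64)=1741630, p(65)=2012558, p(66)=2323520, p(67)=2679689, p(68)=3087735, p(69)=3554345, p(70)=4087968, p(71)=4697205, p(72)=5392783, p(73)=6185689, p(74)=7089500, p(75)=8118264, p(76)=9289091, p(77)=10619863, p(78)=12132164, p(79)=13848650, p(80)=15796476, p(81)=18004327, p(82)=20506255, p(83)=23338469, p(84)=26543660, p(85)=30167357, p(86)=34262962, p(87)=38887673, p(88)=44108109, p(89)=49995925, p(90)=56634173, p(91)=64112359, p(92)=72533807, p(93)=82010177, p(94)=92669720, p(95)=104651419, p(96)=118114304, p(97)=133230930, p(98)=150198136, p(99)=169229875, p(100)=190569292, p(101)=214481126, p(102)=241265379, p(103)=271248950, p(104)=304801365, p(105)=342325709, p(106)=384276336, p(107)=431149389, p(108)=483502844, p(109)=541946240, p(110)=607163746, p(111)=679903203, p(112)=761002156, p(113)=851376628, p(114)=952050665, p(115)=1064144451, p(116)=1188908248, p(117)=1327710076, p(118)=1482074143, p(119)=1653668665, p(120)=1844349560, p(121)=2056148051, p(122)=2291320912, p(123)=2552338241, p(124)=2841940500, p(125)=3163127352, p(126)=3519222692, p(127)=3913864295, p(128)=4351078600, p(129)=4835271870, p(130)=5371315400, p(131)=5964539504, p(132)=6620830889, p(133)=7346629512, p(134)=8149040695, p(135)=9035836076, p(136)=10015581680, p(137)=11097645016, p(138)=12292341831, p(139)=13610949895.
Final step: p(140) = p(139) + p(138) - p(135) - p(133) + p(128) + p(125) - p(118) - p(114) + p(105) + p(100) - p(89) - p(83) + p(70) + p(63) - p(48) - p(40) + p(23) + p(14)
= 13610949895 + 12292341831 - 9035836076 - 7346629512 + 4351078600 + 3163127352 - 1482074143 - 952050665 + 342325709 + 190569292 - 49995925 - 23338469 + 4087968 + 1505499 - 147273 - 37338 + 1255 + 135
= 15065878135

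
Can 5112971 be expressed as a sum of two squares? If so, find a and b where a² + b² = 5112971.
Not possible

Factorization: 5112971 = 17 × 67^3
By Fermat: n is sum of two squares iff every prime p ≡ 3 (mod 4) appears to even power.
Prime(s) ≡ 3 (mod 4) with odd exponent: [(67, 3)]
Therefore 5112971 cannot be expressed as a² + b².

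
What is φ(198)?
60

198 = 2 × 3^2 × 11
φ(n) = n × ∏(1 - 1/p) for each prime p dividing n
φ(198) = 198 × (1 - 1/2) × (1 - 1/3) × (1 - 1/11) = 60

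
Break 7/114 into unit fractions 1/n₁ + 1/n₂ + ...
1/17 + 1/388 + 1/375972

Greedy algorithm:
7/114: ceiling(114/7) = 17, use 1/17
5/1938: ceiling(1938/5) = 388, use 1/388
1/375972: ceiling(375972/1) = 375972, use 1/375972
Result: 7/114 = 1/17 + 1/388 + 1/375972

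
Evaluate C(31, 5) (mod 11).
5

Using Lucas' theorem:
Write n=31 and k=5 in base 11:
n in base 11: [2, 9]
k in base 11: [0, 5]
C(31,5) mod 11 = ∏ C(n_i, k_i) mod 11
Digit binomials (mod 11): C(2,0) = 1; C(9,5) = 126 ≡ 5
Product: 1 × 5 = 5 ≡ 5 (mod 11)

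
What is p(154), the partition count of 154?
60356673280

p(n) counts ways to write n as a sum of positive integers (order ignored).
Euler's pentagonal recurrence: p(k) = p(k-1) + p(k-2) - p(k-5) - p(k-7) + p(k-12) + p(k-15) - ... (offsets j(3j∓1)/2, signs ++--, p(0)=1, p(<0)=0).
DP table for k = 0..153: p(0)=1, p(1)=1, p(2)=2, p(3)=3, p(4)=5, p(5)=7, p(6)=11, p(7)=15, p(8)=22, p(9)=30, p(10)=42, p(11)=56, p(12)=77, p(13)=101, p(14)=135, p(15)=176, p(16)=231, p(17)=297, p(18)=385, p(19)=490, p(20)=627, p(21)=792, p(22)=1002, p(23)=1255, p(24)=1575, p(25)=1958, p(26)=2436, p(27)=3010, p(28)=3718, p(29)=4565, p(30)=5604, p(31)=6842, p(32)=8349, p(33)=10143, p(34)=12310, p(35)=14883, p(36)=17977, p(37)=21637, p(38)=26015, p(39)=31185, p(40)=37338, p(41)=44583, p(42)=53174, p(43)=63261, p(44)=75175, p(45)=89134, p(46)=105558, p(47)=124754, p(48)=147273, p(49)=173525, p(50)=204226, p(51)=239943, p(52)=281589, p(53)=329931, p(54)=386155, p(55)=451276, p(56)=526823, p(57)=614154, p(58)=715220, p(59)=831820, p(60)=966467, p(61)=1121505, p(62)=1300156, p(63)=1505499, p(64)=1741630, p(65)=2012558, p(66)=2323520, p(67)=2679689, p(68)=3087735, p(69)=3554345, p(70)=4087968, p(71)=4697205, p(72)=5392783, p(73)=6185689, p(74)=7089500, p(75)=8118264, p(76)=9289091, p(77)=10619863, p(78)=12132164, p(79)=13848650, p(80)=15796476, p(81)=18004327, p(82)=20506255, p(83)=23338469, p(84)=26543660, p(85)=30167357, p(86)=34262962, p(87)=38887673, p(88)=44108109, p(89)=49995925, p(90)=56634173, p(91)=64112359, p(92)=72533807, p(93)=82010177, p(94)=92669720, p(95)=104651419, p(96)=118114304, p(97)=133230930, p(98)=150198136, p(99)=169229875, p(100)=190569292, p(101)=214481126, p(102)=241265379, p(103)=271248950, p(104)=304801365, p(105)=342325709, p(106)=384276336, p(107)=431149389, p(108)=483502844, p(109)=541946240, p(110)=607163746, p(111)=679903203, p(112)=761002156, p(113)=851376628, p(114)=952050665, p(115)=1064144451, p(116)=1188908248, p(117)=1327710076, p(118)=1482074143, p(119)=1653668665, p(120)=1844349560, p(121)=2056148051, p(122)=2291320912, p(123)=2552338241, p(124)=2841940500, p(125)=3163127352, p(126)=3519222692, p(127)=3913864295, p(128)=4351078600, p(129)=4835271870, p(130)=5371315400, p(131)=5964539504, p(132)=6620830889, p(133)=7346629512, p(134)=8149040695, p(135)=9035836076, p(136)=10015581680, p(137)=11097645016, p(138)=12292341831, p(139)=13610949895, p(140)=15065878135, p(141)=16670689208, p(142)=18440293320, p(143)=20390982757, p(144)=22540654445, p(145)=24908858009, p(146)=27517052599, p(147)=30388671978, p(148)=33549419497, p(149)=37027355200, p(150)=40853235313, p(151)=45060624582, p(152)=49686288421, p(153)=54770336324.
Final step: p(154) = p(153) + p(152) - p(149) - p(147) + p(142) + p(139) - p(132) - p(128) + p(119) + p(114) - p(103) - p(97) + p(84) + p(77) - p(62) - p(54) + p(37) + p(28) - p(9)
= 54770336324 + 49686288421 - 37027355200 - 30388671978 + 18440293320 + 13610949895 - 6620830889 - 4351078600 + 1653668665 + 952050665 - 271248950 - 133230930 + 26543660 + 10619863 - 1300156 - 386155 + 21637 + 3718 - 30
= 60356673280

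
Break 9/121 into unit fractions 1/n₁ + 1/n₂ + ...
1/14 + 1/339 + 1/574266

Greedy algorithm:
9/121: ceiling(121/9) = 14, use 1/14
5/1694: ceiling(1694/5) = 339, use 1/339
1/574266: ceiling(574266/1) = 574266, use 1/574266
Result: 9/121 = 1/14 + 1/339 + 1/574266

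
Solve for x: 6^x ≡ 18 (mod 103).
58

Baby-step giant-step with step n = ⌈√103⌉ = 11.
Baby steps 6^j mod 103 (j:value) for j=0..10: 0:1, 1:6, 2:36, 3:10, 4:60, 5:51, 6:100, 7:85, 8:98, 9:73, 10:26.
Giant-step multiplier: 6^(-11) ≡ 6^(102-11) = 6^91 ≡ 35 (mod 103).
Giant steps γ_i = 18·35^i mod 103: γ_0=18, γ_1=12, γ_2=8, γ_3=74, γ_4=15, γ_5=10 (in table at j=3).
x = i·n + j = 5·11 + 3 = 58.
Check: 6^58 ≡ 18 (mod 103).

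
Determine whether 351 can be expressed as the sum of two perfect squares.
Not possible

Factorization: 351 = 3^3 × 13
By Fermat: n is sum of two squares iff every prime p ≡ 3 (mod 4) appears to even power.
Prime(s) ≡ 3 (mod 4) with odd exponent: [(3, 3)]
Therefore 351 cannot be expressed as a² + b².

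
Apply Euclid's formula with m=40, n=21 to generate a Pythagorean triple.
(1159, 1680, 2041)

Euclid's formula: a = m² - n², b = 2mn, c = m² + n²
m = 40, n = 21
a = 40² - 21² = 1600 - 441 = 1159
b = 2 × 40 × 21 = 1680
c = 40² + 21² = 1600 + 441 = 2041
Verification: 1159² + 1680² = 1343281 + 2822400 = 4165681 = 2041² ✓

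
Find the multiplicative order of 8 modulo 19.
6

19 is prime, so ord(8) divides φ(19) = 18.
Divisors of 18: 1, 2, 3, 6, 9, 18.
Repeated squaring: 8^1 ≡ 8, 8^2 ≡ 7, 8^4 ≡ 11, 8^8 ≡ 7, 8^16 ≡ 11 (mod 19).
Test 8^d mod 19 for each divisor d in increasing order:
8^1 ≡ 8
8^2 ≡ 7
8^3 = 8^2·8^1 ≡ 18
8^6 = 8^4·8^2 ≡ 1  ← first divisor giving 1
The order is 6.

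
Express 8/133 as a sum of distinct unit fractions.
1/17 + 1/754 + 1/1704794

Greedy algorithm:
8/133: ceiling(133/8) = 17, use 1/17
3/2261: ceiling(2261/3) = 754, use 1/754
1/1704794: ceiling(1704794/1) = 1704794, use 1/1704794
Result: 8/133 = 1/17 + 1/754 + 1/1704794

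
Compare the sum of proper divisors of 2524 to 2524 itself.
deficient

Proper divisors of 2524: sum = 1 + 2 + 4 + 631 + 1262 = 1900
Since 1900 < 2524, 2524 is deficient.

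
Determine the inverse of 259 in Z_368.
27

gcd(259, 368) = 1, so the inverse exists.
Extended Euclidean algorithm on (368, 259):
368 = 1 × 259 + 109  ⟹  109 = (1)·368 + (-1)·259
259 = 2 × 109 + 41  ⟹  41 = (-2)·368 + (3)·259
109 = 2 × 41 + 27  ⟹  27 = (5)·368 + (-7)·259
41 = 1 × 27 + 14  ⟹  14 = (-7)·368 + (10)·259
27 = 1 × 14 + 13  ⟹  13 = (12)·368 + (-17)·259
14 = 1 × 13 + 1  ⟹  1 = (-19)·368 + (27)·259
So (27)·259 ≡ 1 (mod 368), i.e. 259^(-1) ≡ 27 (mod 368).
Check: 259 × 27 = 6993 ≡ 1 (mod 368)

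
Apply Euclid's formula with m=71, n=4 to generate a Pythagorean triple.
(5025, 568, 5057)

Euclid's formula: a = m² - n², b = 2mn, c = m² + n²
m = 71, n = 4
a = 71² - 4² = 5041 - 16 = 5025
b = 2 × 71 × 4 = 568
c = 71² + 4² = 5041 + 16 = 5057
Verification: 5025² + 568² = 25250625 + 322624 = 25573249 = 5057² ✓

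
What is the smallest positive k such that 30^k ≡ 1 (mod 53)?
4

53 is prime, so ord(30) divides φ(53) = 52.
Divisors of 52: 1, 2, 4, 13, 26, 52.
Repeated squaring: 30^1 ≡ 30, 30^2 ≡ 52, 30^4 ≡ 1, 30^8 ≡ 1, 30^16 ≡ 1, 30^32 ≡ 1 (mod 53).
Test 30^d mod 53 for each divisor d in increasing order:
30^1 ≡ 30
30^2 ≡ 52
30^4 ≡ 1  ← first divisor giving 1
The order is 4.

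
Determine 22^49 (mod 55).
22

Repeated squaring. Binary of 49 = 110001.
22^1 ≡ 22 (mod 55); 22^2 ≡ 44 (mod 55); 22^4 ≡ 11 (mod 55); 22^8 ≡ 11 (mod 55); 22^16 ≡ 11 (mod 55); 22^32 ≡ 11 (mod 55)
22^49 = 22^1 × 22^16 × 22^32 ≡ 22 (mod 55)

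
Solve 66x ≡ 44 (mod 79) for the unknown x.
x ≡ 27 (mod 79)

gcd(66, 79) = 1, which divides 44, so solutions exist.
Find 66^(-1) mod 79 by the extended Euclidean algorithm:
79 = 1 × 66 + 13  ⟹  13 = (1)·79 + (-1)·66
66 = 5 × 13 + 1  ⟹  1 = (-5)·79 + (6)·66
So (6)·66 ≡ 1 (mod 79), i.e. 66^(-1) ≡ 6 (mod 79).
x ≡ 6 × 44 = 264 ≡ 27 (mod 79).
Check: 66 × 27 = 1782 ≡ 44 (mod 79).
Unique solution: x ≡ 27 (mod 79)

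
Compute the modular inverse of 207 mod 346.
229

gcd(207, 346) = 1, so the inverse exists.
Extended Euclidean algorithm on (346, 207):
346 = 1 × 207 + 139  ⟹  139 = (1)·346 + (-1)·207
207 = 1 × 139 + 68  ⟹  68 = (-1)·346 + (2)·207
139 = 2 × 68 + 3  ⟹  3 = (3)·346 + (-5)·207
68 = 22 × 3 + 2  ⟹  2 = (-67)·346 + (112)·207
3 = 1 × 2 + 1  ⟹  1 = (70)·346 + (-117)·207
So (-117)·207 ≡ 1 (mod 346), i.e. 207^(-1) ≡ -117 ≡ 229 (mod 346).
Check: 207 × 229 = 47403 ≡ 1 (mod 346)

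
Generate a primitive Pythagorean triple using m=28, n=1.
(783, 56, 785)

Euclid's formula: a = m² - n², b = 2mn, c = m² + n²
m = 28, n = 1
a = 28² - 1² = 784 - 1 = 783
b = 2 × 28 × 1 = 56
c = 28² + 1² = 784 + 1 = 785
Verification: 783² + 56² = 613089 + 3136 = 616225 = 785² ✓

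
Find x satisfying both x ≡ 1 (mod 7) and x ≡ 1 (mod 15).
1

Using Chinese Remainder Theorem:
M = 7 × 15 = 105
M1 = 15, M2 = 7
y1 = 15^(-1) mod 7 = 1
y2 = 7^(-1) mod 15 = 13
x = (1×15×1 + 1×7×13) mod 105 = 1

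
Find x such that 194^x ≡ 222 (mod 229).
35

Baby-step giant-step with step n = ⌈√229⌉ = 16.
Baby steps 194^j mod 229 (j:value) for j=0..15: 0:1, 1:194, 2:80, 3:177, 4:217, 5:191, 6:185, 7:166, 8:144, 9:227, 10:70, 11:69, 12:104, 13:24, 14:76, 15:88.
Giant-step multiplier: 194^(-16) ≡ 194^(228-16) = 194^212 ≡ 20 (mod 229).
Giant steps γ_i = 222·20^i mod 229: γ_0=222, γ_1=89, γ_2=177 (in table at j=3).
x = i·n + j = 2·16 + 3 = 35.
Check: 194^35 ≡ 222 (mod 229).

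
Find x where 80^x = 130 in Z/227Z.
35

Baby-step giant-step with step n = ⌈√227⌉ = 16.
Baby steps 80^j mod 227 (j:value) for j=0..15: 0:1, 1:80, 2:44, 3:115, 4:120, 5:66, 6:59, 7:180, 8:99, 9:202, 10:43, 11:35, 12:76, 13:178, 14:166, 15:114.
Giant-step multiplier: 80^(-16) ≡ 80^(226-16) = 80^210 ≡ 210 (mod 227).
Giant steps γ_i = 130·210^i mod 227: γ_0=130, γ_1=60, γ_2=115 (in table at j=3).
x = i·n + j = 2·16 + 3 = 35.
Check: 80^35 ≡ 130 (mod 227).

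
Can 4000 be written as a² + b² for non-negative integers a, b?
20² + 60² (a=20, b=60)

Factorization: 4000 = 2^5 × 5^3
By Fermat: n is sum of two squares iff every prime p ≡ 3 (mod 4) appears to even power.
All primes ≡ 3 (mod 4) appear to even power.
Search a = 0, 1, 2, … for 4000 - a² a perfect square: first hit at a = 20: 4000 - 400 = 3600 = 60².
4000 = 20² + 60² = 400 + 3600 ✓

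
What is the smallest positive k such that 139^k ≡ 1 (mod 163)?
162

163 is prime, so ord(139) divides φ(163) = 162.
Divisors of 162: 1, 2, 3, 6, 9, 18, 27, 54, 81, 162.
Repeated squaring: 139^1 ≡ 139, 139^2 ≡ 87, 139^4 ≡ 71, 139^8 ≡ 151, 139^16 ≡ 144, 139^32 ≡ 35, 139^64 ≡ 84, 139^128 ≡ 47 (mod 163).
Test 139^d mod 163 for each divisor d in increasing order:
139^1 ≡ 139
139^2 ≡ 87
139^3 = 139^2·139^1 ≡ 31
139^6 = 139^4·139^2 ≡ 146
139^9 = 139^8·139^1 ≡ 125
139^18 = 139^16·139^2 ≡ 140
139^27 = 139^16·139^8·139^2·139^1 ≡ 59
139^54 = 139^32·139^16·139^4·139^2 ≡ 58
139^81 = 139^64·139^16·139^1 ≡ 162
139^162 = 139^128·139^32·139^2 ≡ 1  ← first divisor giving 1
The order is 162.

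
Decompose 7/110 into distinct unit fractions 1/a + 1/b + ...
1/16 + 1/880

Greedy algorithm:
7/110: ceiling(110/7) = 16, use 1/16
1/880: ceiling(880/1) = 880, use 1/880
Result: 7/110 = 1/16 + 1/880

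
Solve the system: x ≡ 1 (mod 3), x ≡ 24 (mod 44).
112

Using Chinese Remainder Theorem:
M = 3 × 44 = 132
M1 = 44, M2 = 3
y1 = 44^(-1) mod 3 = 2
y2 = 3^(-1) mod 44 = 15
x = (1×44×2 + 24×3×15) mod 132 = 112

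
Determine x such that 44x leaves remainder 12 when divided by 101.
x ≡ 37 (mod 101)

gcd(44, 101) = 1, which divides 12, so solutions exist.
Find 44^(-1) mod 101 by the extended Euclidean algorithm:
101 = 2 × 44 + 13  ⟹  13 = (1)·101 + (-2)·44
44 = 3 × 13 + 5  ⟹  5 = (-3)·101 + (7)·44
13 = 2 × 5 + 3  ⟹  3 = (7)·101 + (-16)·44
5 = 1 × 3 + 2  ⟹  2 = (-10)·101 + (23)·44
3 = 1 × 2 + 1  ⟹  1 = (17)·101 + (-39)·44
So (-39)·44 ≡ 1 (mod 101), i.e. 44^(-1) ≡ -39 ≡ 62 (mod 101).
x ≡ 62 × 12 = 744 ≡ 37 (mod 101).
Check: 44 × 37 = 1628 ≡ 12 (mod 101).
Unique solution: x ≡ 37 (mod 101)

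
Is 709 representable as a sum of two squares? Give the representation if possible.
15² + 22² (a=15, b=22)

Factorization: 709 = 709
By Fermat: n is sum of two squares iff every prime p ≡ 3 (mod 4) appears to even power.
All primes ≡ 3 (mod 4) appear to even power.
Search a = 0, 1, 2, … for 709 - a² a perfect square: first hit at a = 15: 709 - 225 = 484 = 22².
709 = 15² + 22² = 225 + 484 ✓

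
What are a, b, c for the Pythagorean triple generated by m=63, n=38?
(2525, 4788, 5413)

Euclid's formula: a = m² - n², b = 2mn, c = m² + n²
m = 63, n = 38
a = 63² - 38² = 3969 - 1444 = 2525
b = 2 × 63 × 38 = 4788
c = 63² + 38² = 3969 + 1444 = 5413
Verification: 2525² + 4788² = 6375625 + 22924944 = 29300569 = 5413² ✓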